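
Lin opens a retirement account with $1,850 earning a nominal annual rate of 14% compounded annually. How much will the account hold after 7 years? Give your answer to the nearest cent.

Growth factor = (1 + 0.14)^7 ≈ 2.502268791.
A ≈ 1,850 × 2.502268791 ≈ 4,629.1973.

$4,629.20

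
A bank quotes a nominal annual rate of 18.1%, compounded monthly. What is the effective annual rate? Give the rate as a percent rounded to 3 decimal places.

EAR = (1 + 18.1%/12)^12 − 1 = (1 + 0.0150833)^12 − 1.
(1 + 0.0150833)^12 ≈ 1.196797, so EAR ≈ 19.67967%.

19.680%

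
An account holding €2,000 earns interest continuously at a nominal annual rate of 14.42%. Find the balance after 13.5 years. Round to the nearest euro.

€14,011

A = P·e^(rt) = 2,000·e^(0.1442·13.5) = 2,000·e^1.9467.
e^1.9467 ≈ 7.0055311407, so A ≈ 14,011.0623.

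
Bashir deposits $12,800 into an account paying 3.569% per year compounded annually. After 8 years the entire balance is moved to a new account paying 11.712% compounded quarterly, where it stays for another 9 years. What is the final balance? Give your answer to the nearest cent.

Phase 1: 12,800·(1 + 0.03569)^8 ≈ 16,945.2599.
Phase 2: 16,945.2599·(1 + 0.02928)^36 ≈ 47,891.1714.

$47,891.17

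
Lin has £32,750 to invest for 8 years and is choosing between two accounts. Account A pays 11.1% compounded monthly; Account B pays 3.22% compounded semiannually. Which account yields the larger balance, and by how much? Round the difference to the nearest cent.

Account A growth factor: (1 + 0.00925)^96 ≈ 2.4203645083; balance ≈ 79,266.9376.
Account B growth factor: (1 + 0.0161)^16 ≈ 1.2911693907; balance ≈ 42,285.7975.
Account A is larger by 36,981.1401.

Account A, by £36,981.14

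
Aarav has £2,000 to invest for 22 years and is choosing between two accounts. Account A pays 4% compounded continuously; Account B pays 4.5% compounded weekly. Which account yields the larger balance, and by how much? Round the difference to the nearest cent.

Account B, by £558.37

Account A growth factor: e^(0.04·22) = e^0.88 ≈ 2.410899706; balance ≈ 4,821.7994.
Account B growth factor: (1 + 0.045/52)^1144 ≈ 2.690082552; balance ≈ 5,380.1651.
Account B is larger by 558.3657.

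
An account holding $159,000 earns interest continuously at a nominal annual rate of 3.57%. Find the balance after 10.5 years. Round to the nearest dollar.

A = P·e^(rt) = 159,000·e^(0.0357·10.5) = 159,000·e^0.37485.
e^0.37485 ≈ 1.45477318227, so A ≈ 231,308.9360.

$231,309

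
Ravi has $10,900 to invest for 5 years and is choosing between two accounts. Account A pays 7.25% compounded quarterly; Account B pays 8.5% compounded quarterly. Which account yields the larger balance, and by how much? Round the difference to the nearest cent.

A: (1 + 0.018125)^20 ≈ 1.4322605603, so 10,900 × 1.4322605603 ≈ 15,611.6401.
B: (1 + 0.02125)^20 ≈ 1.5227948199, so 10,900 × 1.5227948199 ≈ 16,598.4635.
Difference ≈ 986.8234 in favor of B.

Account B, by $986.82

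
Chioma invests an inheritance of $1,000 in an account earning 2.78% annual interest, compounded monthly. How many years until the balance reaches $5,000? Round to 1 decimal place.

We need (1 + 0.00231667)^(12t) = 5, so 12t = ln 5 / ln 1.002317 ≈ 695.5258.
t ≈ 695.5258/12 = 57.9605 years.

58.0 years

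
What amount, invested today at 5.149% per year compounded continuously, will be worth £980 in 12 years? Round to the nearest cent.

P = A·e^(−rt) = 980·e^(−0.61788).
e^(−0.61788) ≈ 0.53908609, so P ≈ 528.3044.

£528.30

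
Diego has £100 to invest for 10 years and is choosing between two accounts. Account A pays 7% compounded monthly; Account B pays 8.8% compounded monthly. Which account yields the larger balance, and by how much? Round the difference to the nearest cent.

Account B, by £39.35

Account A growth factor: (1 + 0.07/12)^120 ≈ 2.00966138; balance ≈ 200.9661.
Account B growth factor: (1 + 0.088/12)^120 ≈ 2.40317078; balance ≈ 240.3171.
Account B is larger by 39.3509.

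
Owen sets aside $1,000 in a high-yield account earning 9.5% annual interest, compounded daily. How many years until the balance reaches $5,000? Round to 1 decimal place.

(1 + 0.000260274)^(365t) = 5,000/1,000 = 5.
365t·ln(1 + 0.000260274) = ln(5); 365t = 1.6094/0.00026024 ≈ 6184.4346.
t ≈ 16.9437 years.

16.9 years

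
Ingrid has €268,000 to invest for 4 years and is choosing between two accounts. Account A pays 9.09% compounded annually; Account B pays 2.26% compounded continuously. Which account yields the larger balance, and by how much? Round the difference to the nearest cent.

Account A, by €86,198.84

A: (1 + 0.0909)^4 ≈ 1.41624949175, so 268,000 × 1.41624949175 ≈ 379,554.8638.
B: e^(0.0226·4) = e^0.0904 ≈ 1.09461204096, so 268,000 × 1.09461204096 ≈ 293,356.0270.
Difference ≈ 86,198.8368 in favor of A.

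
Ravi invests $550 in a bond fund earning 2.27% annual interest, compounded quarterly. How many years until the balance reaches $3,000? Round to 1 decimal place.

(1 + 0.005675)^(4t) = 3,000/550 = 5.4545.
4t·ln(1 + 0.005675) = ln(5.4545); 4t = 1.6964/0.00565896 ≈ 299.7812.
t ≈ 74.9453 years.

74.9 years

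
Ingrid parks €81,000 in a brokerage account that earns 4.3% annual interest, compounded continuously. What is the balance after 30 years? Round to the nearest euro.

€294,256

A = P·e^(rt) = 81,000·e^(0.043·30) = 81,000·e^1.29.
e^1.29 ≈ 3.63278655575, so A ≈ 294,255.7110.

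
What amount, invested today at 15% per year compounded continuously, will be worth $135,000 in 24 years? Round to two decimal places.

$3,688.70

P = A·e^(−rt) = 135,000·e^(−3.6).
e^(−3.6) ≈ 0.0273237224473, so P ≈ 3,688.7025.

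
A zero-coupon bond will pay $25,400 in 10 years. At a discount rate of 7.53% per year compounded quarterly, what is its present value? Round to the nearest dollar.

Periodic rate = 7.53%/4 = 0.018825; 40 periods.
P = 25,400/(1 + 0.018825)^40 ≈ 25,400/2.1085491404 ≈ 12,046.1978.

$12,046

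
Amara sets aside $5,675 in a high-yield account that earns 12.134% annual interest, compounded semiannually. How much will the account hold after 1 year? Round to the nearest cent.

Periodic rate = 12.134%/2 = 0.06067; periods = 2·1 = 2.
A = 5,675·(1 + 0.06067)^2 ≈ 5,675·1.125020849 ≈ 6,384.4933.

$6,384.49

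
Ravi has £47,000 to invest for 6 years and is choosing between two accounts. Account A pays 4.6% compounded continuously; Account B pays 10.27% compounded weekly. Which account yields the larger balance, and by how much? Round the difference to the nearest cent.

A: e^(0.046·6) = e^0.276 ≈ 1.317847864, so 47,000 × 1.317847864 ≈ 61,938.8496.
B: (1 + 0.001975)^312 ≈ 1.8507524803, so 47,000 × 1.8507524803 ≈ 86,985.3666.
Difference ≈ 25,046.5170 in favor of B.

Account B, by £25,046.52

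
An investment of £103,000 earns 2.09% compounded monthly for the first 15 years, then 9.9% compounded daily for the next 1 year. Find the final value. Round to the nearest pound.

After 15 years at 2.09%: 103,000 × 1.36783241813 ≈ 140,886.7391.
Then 1 years at 9.9%: 140,886.7391 × 1.10405147911 ≈ 155,546.2127.

£155,546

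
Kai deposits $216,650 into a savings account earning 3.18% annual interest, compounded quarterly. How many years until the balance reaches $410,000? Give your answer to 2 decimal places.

20.14 years

We need (1 + 0.00795)^(4t) = 1.8925, so 4t = ln 1.8925 / ln 1.00795 ≈ 80.5542.
t ≈ 80.5542/4 = 20.1386 years.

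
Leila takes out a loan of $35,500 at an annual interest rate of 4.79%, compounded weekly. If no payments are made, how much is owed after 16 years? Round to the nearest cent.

$76,369.23

Growth factor = (1 + 0.0479/52)^832 ≈ 2.1512460458.
A ≈ 35,500 × 2.1512460458 ≈ 76,369.2346.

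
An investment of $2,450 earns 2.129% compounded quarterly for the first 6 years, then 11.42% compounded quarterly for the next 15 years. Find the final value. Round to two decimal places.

After 6 years at 2.129%: 2,450 × 1.1358726991 ≈ 2,782.8881.
Then 15 years at 11.42%: 2,782.8881 × 5.4140780368 ≈ 15,066.7734.

$15,066.77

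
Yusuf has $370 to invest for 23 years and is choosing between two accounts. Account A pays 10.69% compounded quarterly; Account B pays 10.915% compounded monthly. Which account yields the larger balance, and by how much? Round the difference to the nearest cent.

Account A growth factor: (1 + 0.026725)^92 ≈ 11.31828421; balance ≈ 4,187.7652.
Account B growth factor: (1 + 0.10915/12)^276 ≈ 12.17155226; balance ≈ 4,503.4743.
Account B is larger by 315.7092.

Account B, by $315.71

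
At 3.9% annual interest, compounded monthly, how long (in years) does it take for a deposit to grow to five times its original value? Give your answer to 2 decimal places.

(1 + 0.00325)^(12t) = 5.
12t = ln 5 / ln(1 + 0.00325) ≈ 1.6094/0.00324473 ≈ 496.0159.
t ≈ 41.3347.

41.33 years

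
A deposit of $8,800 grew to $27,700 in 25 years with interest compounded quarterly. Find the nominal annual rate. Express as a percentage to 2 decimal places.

4.61%

The 100-period growth factor is 27,700/8,800 = 3.14773.
r/4 = 3.14773^(1/100) − 1 ≈ 0.0115328, so r ≈ 4·0.0115328 = 4.61312%.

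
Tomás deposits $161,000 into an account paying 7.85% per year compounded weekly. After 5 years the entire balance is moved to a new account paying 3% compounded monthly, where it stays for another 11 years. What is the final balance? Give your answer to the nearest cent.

After 5 years at 7.85%: 161,000 × 1.48023970249 ≈ 238,318.5921.
Then 11 years at 3%: 238,318.5921 × 1.39039542654 ≈ 331,357.0805.

$331,357.08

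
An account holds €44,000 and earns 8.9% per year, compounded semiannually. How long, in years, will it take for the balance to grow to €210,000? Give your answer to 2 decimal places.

(1 + 0.0445)^(2t) = 210,000/44,000 = 4.7727.
2t·ln(1 + 0.0445) = ln(4.7727); 2t = 1.5629/0.0435383 ≈ 35.8975.
t ≈ 17.9488 years.

17.95 years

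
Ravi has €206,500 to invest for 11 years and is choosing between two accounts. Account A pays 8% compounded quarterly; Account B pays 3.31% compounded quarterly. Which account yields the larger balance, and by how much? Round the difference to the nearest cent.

Account A growth factor: (1 + 0.02)^44 ≈ 2.39005314245; balance ≈ 493,545.9739.
Account B growth factor: (1 + 0.008275)^44 ≈ 1.43706350038; balance ≈ 296,753.6128.
Account A is larger by 196,792.3611.

Account A, by €196,792.36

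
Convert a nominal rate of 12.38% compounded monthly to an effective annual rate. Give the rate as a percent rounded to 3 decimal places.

13.107%

One year is 12 periods at 0.0103167 each: (1 + 0.0103167)^12 ≈ 1.131072.
EAR = 1.131072 − 1 ≈ 13.10719%.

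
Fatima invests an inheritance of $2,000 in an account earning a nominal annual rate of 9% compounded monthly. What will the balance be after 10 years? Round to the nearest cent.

$4,902.71

Growth factor = (1 + 0.0075)^120 ≈ 2.451357078.
A ≈ 2,000 × 2.451357078 ≈ 4,902.7142.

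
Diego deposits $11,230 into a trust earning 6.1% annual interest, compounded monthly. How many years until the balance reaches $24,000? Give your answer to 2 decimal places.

12.48 years

We need (1 + 0.00508333)^(12t) = 2.1371, so 12t = ln 2.1371 / ln 1.005083 ≈ 149.7824.
t ≈ 149.7824/12 = 12.4819 years.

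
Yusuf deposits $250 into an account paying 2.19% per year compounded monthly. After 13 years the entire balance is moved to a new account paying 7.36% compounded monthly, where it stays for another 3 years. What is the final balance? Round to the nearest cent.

After 13 years at 2.19%: 250 × 1.32901827 ≈ 332.2546.
Then 3 years at 7.36%: 332.2546 × 1.24623329 ≈ 414.0667.

$414.07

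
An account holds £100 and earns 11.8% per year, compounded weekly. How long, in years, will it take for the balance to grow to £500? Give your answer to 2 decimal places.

13.65 years

We need (1 + 0.00226923)^(52t) = 5, so 52t = ln 5 / ln 1.002269 ≈ 710.0482.
t ≈ 710.0482/52 = 13.6548 years.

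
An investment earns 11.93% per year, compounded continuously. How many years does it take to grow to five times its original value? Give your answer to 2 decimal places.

e^(0.1193t) = 5, so 0.1193t = ln 5 ≈ 1.6094.
t ≈ 1.6094/0.1193 ≈ 13.4907.

13.49 years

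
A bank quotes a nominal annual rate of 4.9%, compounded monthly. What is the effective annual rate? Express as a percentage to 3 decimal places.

5.012%

EAR = (1 + 4.9%/12)^12 − 1 = (1 + 0.00408333)^12 − 1.
(1 + 0.00408333)^12 ≈ 1.050116, so EAR ≈ 5.01156%.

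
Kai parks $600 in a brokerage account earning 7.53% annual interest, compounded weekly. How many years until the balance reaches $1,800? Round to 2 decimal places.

14.60 years

We need (1 + 0.00144808)^(52t) = 3, so 52t = ln 3 / ln 1.001448 ≈ 759.2190.
t ≈ 759.2190/52 = 14.6004 years.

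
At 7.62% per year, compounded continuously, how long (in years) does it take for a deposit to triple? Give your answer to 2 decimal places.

14.42 years

e^(0.0762t) = 3, so 0.0762t = ln 3 ≈ 1.0986.
t ≈ 1.0986/0.0762 ≈ 14.4175.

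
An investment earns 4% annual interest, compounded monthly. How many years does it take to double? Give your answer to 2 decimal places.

(1 + 0.00333333)^(12t) = 2.
12t = ln 2 / ln(1 + 0.00333333) ≈ 0.69315/0.00332779 ≈ 208.2905.
t ≈ 17.3575.

17.36 years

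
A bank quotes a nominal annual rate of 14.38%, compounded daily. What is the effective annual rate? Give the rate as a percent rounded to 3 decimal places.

One year is 365 periods at 0.000393973 each: (1 + 0.000393973)^365 ≈ 1.15462.
EAR = 1.15462 − 1 ≈ 15.46205%.

15.462%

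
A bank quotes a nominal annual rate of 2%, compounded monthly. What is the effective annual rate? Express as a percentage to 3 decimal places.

EAR = (1 + 2%/12)^12 − 1 = (1 + 0.00166667)^12 − 1.
(1 + 0.00166667)^12 ≈ 1.020184, so EAR ≈ 2.01844%.

2.018%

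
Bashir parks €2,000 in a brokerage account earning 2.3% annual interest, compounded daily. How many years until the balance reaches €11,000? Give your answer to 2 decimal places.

74.12 years

We need (1 + 0.0000630137)^(365t) = 5.5, so 365t = ln 5.5 / ln 1.000063 ≈ 27054.4634.
t ≈ 27054.4634/365 = 74.1218 years.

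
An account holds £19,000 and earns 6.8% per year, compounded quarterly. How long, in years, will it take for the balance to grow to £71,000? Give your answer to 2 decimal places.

We need (1 + 0.017)^(4t) = 3.7368, so 4t = ln 3.7368 / ln 1.017 ≈ 78.2009.
t ≈ 78.2009/4 = 19.5502 years.

19.55 years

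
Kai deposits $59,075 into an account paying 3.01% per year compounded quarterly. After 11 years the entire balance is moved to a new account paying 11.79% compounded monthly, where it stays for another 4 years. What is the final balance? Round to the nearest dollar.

$131,363

Phase 1: 59,075·(1 + 0.007525)^44 ≈ 82,159.9760.
Phase 2: 82,159.9760·(1 + 0.009825)^48 ≈ 131,363.2784.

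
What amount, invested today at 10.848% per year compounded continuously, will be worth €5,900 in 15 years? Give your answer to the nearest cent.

P = A·e^(−rt) = 5,900·e^(−1.6272).
e^(−1.6272) ≈ 0.1964789457, so P ≈ 1,159.2258.

€1,159.23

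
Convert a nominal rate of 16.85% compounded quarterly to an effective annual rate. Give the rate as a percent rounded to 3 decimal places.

EAR = (1 + 16.85%/4)^4 − 1 = (1 + 0.042125)^4 − 1.
(1 + 0.042125)^4 ≈ 1.179449, so EAR ≈ 17.94492%.

17.945%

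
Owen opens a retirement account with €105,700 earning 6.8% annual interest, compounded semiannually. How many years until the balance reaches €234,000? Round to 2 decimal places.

(1 + 0.034)^(2t) = 234,000/105,700 = 2.2138.
2t·ln(1 + 0.034) = ln(2.2138); 2t = 0.79472/0.0334348 ≈ 23.7692.
t ≈ 11.8846 years.

11.88 years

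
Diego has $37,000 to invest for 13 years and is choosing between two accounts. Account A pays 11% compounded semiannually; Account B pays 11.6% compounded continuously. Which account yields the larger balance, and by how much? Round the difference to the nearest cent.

A: (1 + 0.055)^26 ≈ 4.0231289278, so 37,000 × 4.0231289278 ≈ 148,855.7703.
B: e^(0.116·13) = e^1.508 ≈ 4.51768638015, so 37,000 × 4.51768638015 ≈ 167,154.3961.
Difference ≈ 18,298.6257 in favor of B.

Account B, by $18,298.63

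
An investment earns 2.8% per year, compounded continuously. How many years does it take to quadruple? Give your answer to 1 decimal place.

49.5 years

e^(0.028t) = 4, so 0.028t = ln 4 ≈ 1.3863.
t ≈ 1.3863/0.028 ≈ 49.5105.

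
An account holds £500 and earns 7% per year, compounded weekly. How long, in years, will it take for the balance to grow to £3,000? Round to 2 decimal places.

(1 + 0.00134615)^(52t) = 3,000/500 = 6.
52t·ln(1 + 0.00134615) = ln(6); 52t = 1.7918/0.00134525 ≈ 1331.9170.
t ≈ 25.6138 years.

25.61 years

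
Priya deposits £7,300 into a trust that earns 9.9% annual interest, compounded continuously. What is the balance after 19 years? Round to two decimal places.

£47,888.45

A = P·e^(rt) = 7,300·e^(0.099·19) = 7,300·e^1.881.
e^1.881 ≈ 6.5600616449, so A ≈ 47,888.4500.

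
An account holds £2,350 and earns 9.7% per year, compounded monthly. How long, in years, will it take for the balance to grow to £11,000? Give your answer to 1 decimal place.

(1 + 0.00808333)^(12t) = 11,000/2,350 = 4.6809.
12t·ln(1 + 0.00808333) = ln(4.6809); 12t = 1.5435/0.00805084 ≈ 191.7167.
t ≈ 15.9764 years.

16.0 years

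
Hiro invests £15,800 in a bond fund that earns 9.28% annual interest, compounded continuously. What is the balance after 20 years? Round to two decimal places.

£101,089.87

A = P·e^(rt) = 15,800·e^(0.0928·20) = 15,800·e^1.856.
e^1.856 ≈ 6.39809314579, so A ≈ 101,089.8717.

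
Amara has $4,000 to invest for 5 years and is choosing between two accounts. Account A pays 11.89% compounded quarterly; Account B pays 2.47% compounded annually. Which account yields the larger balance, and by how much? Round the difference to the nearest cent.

A: (1 + 0.029725)^20 ≈ 1.796491374, so 4,000 × 1.796491374 ≈ 7,185.9655.
B: (1 + 0.0247)^5 ≈ 1.129753462, so 4,000 × 1.129753462 ≈ 4,519.0138.
Difference ≈ 2,666.9516 in favor of A.

Account A, by $2,666.95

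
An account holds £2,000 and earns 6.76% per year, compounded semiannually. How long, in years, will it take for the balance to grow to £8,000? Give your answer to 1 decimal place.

(1 + 0.0338)^(2t) = 8,000/2,000 = 4.
2t·ln(1 + 0.0338) = ln(4); 2t = 1.3863/0.0332413 ≈ 41.7039.
t ≈ 20.8520 years.

20.9 years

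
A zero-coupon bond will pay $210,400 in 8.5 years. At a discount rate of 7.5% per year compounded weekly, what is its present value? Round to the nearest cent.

Growth factor = (1 + 0.075/52)^442 ≈ 1.89087693077.
P = 210,400/1.89087693077 ≈ 111,271.1232.

$111,271.12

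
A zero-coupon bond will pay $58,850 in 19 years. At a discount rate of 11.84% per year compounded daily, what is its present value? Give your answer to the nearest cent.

Periodic rate = 11.84%/365 = 0.000324384; 6935 periods.
P = 58,850/(1 + 0.1184/365)^6935 ≈ 58,850/9.4804825062 ≈ 6,207.4900.

$6,207.49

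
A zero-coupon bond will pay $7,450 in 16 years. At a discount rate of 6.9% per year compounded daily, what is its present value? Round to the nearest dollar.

Periodic rate = 6.9%/365 = 0.000189041; 5840 periods.
P = 7,450/(1 + 0.069/365)^5840 ≈ 7,450/3.015892066 ≈ 2,470.2476.

$2,470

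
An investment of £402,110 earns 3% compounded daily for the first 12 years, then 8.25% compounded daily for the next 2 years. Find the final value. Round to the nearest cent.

Phase 1: 402,110·(1 + 0.03/365)^4380 ≈ 576,347.5645.
Phase 2: 576,347.5645·(1 + 0.0825/365)^730 ≈ 679,727.6783.

£679,727.68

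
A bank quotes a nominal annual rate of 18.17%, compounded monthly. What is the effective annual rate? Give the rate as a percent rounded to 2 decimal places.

19.76%

One year is 12 periods at 0.0151417 each: (1 + 0.0151417)^12 ≈ 1.197622.
EAR = 1.197622 − 1 ≈ 19.76222%.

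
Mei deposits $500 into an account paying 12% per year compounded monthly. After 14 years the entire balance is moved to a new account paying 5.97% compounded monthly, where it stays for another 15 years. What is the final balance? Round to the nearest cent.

Phase 1: 500·(1 + 0.01)^168 ≈ 2,660.4849.
Phase 2: 2,660.4849·(1 + 0.004975)^180 ≈ 6,499.9092.

$6,499.91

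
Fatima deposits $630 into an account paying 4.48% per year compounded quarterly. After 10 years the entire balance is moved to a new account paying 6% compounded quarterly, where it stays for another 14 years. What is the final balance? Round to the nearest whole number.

After 10 years at 4.48%: 630 × 1.5612859 ≈ 983.6101.
Then 14 years at 6%: 983.6101 × 2.301963144 ≈ 2,264.2342.

$2,264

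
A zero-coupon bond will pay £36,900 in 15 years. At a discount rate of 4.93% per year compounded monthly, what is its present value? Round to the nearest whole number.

£17,641

Periodic rate = 4.93%/12 = 0.00410833; 180 periods.
P = 36,900/(1 + 0.0493/12)^180 ≈ 36,900/2.091716648 ≈ 17,641.0127.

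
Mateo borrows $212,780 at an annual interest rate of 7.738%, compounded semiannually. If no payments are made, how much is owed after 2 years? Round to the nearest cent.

Growth factor = (1 + 0.03869)^4 ≈ 1.16397540009.
A ≈ 212,780 × 1.16397540009 ≈ 247,670.6856.

$247,670.69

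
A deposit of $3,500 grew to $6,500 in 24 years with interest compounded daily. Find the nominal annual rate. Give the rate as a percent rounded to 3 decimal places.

2.579%

(1 + r/365)^8760 = 6,500/3,500 = 1.85714.
1 + r/365 = 1.85714^(1/8760) ≈ 1.000071, so r/365 ≈ 0.0000706691.
r ≈ 365·0.0000706691 = 2.57942%.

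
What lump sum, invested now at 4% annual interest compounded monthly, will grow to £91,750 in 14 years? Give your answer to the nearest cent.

£52,457.26

Periodic rate = 4%/12 = 0.00333333; 168 periods.
P = 91,750/(1 + 0.04/12)^168 ≈ 91,750/1.7490429202 ≈ 52,457.2604.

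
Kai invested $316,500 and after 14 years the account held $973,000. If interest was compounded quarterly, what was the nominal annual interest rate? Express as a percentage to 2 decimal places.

8.10%

(1 + r/4)^56 = 973,000/316,500 = 3.07425.
1 + r/4 = 3.07425^(1/56) ≈ 1.020257, so r/4 ≈ 0.0202571.
r ≈ 4·0.0202571 = 8.10284%.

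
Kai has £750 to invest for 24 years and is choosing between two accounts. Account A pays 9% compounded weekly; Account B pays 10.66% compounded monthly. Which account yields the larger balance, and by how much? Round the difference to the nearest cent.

Account B, by £3,086.32

A: (1 + 0.09/52)^1248 ≈ 8.654963083, so 750 × 8.654963083 ≈ 6,491.2223.
B: (1 + 0.1066/12)^288 ≈ 12.77005903, so 750 × 12.77005903 ≈ 9,577.5443.
Difference ≈ 3,086.3220 in favor of B.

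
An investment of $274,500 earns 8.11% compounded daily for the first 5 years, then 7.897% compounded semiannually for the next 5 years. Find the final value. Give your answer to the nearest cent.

Phase 1: 274,500·(1 + 0.0811/365)^1825 ≈ 411,745.8204.
Phase 2: 411,745.8204·(1 + 0.039485)^10 ≈ 606,472.9943.

$606,472.99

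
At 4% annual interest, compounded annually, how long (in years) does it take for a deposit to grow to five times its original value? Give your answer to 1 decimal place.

41.0 years

(1 + 0.04)^t = 5.
t = ln 5 / ln(1 + 0.04) ≈ 1.6094/0.0392207 ≈ 41.0354.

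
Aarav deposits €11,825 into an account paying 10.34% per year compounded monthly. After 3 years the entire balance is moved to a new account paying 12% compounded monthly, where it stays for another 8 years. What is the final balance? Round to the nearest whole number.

€41,860

Phase 1: 11,825·(1 + 0.1034/12)^36 ≈ 16,104.3129.
Phase 2: 16,104.3129·(1 + 0.01)^96 ≈ 41,859.5045.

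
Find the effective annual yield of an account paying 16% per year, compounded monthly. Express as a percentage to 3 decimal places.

EAR = (1 + 16%/12)^12 − 1 = (1 + 0.0133333)^12 − 1.
(1 + 0.0133333)^12 ≈ 1.172271, so EAR ≈ 17.22708%.

17.227%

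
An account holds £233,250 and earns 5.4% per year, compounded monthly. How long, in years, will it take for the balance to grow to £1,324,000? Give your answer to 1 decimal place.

32.2 years

(1 + 0.0045)^(12t) = 1,324,000/233,250 = 5.6763.
12t·ln(1 + 0.0045) = ln(5.6763); 12t = 1.7363/0.00448991 ≈ 386.7124.
t ≈ 32.2260 years.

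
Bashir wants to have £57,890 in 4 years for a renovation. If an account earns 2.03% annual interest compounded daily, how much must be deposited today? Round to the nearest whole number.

£53,375

Periodic rate = 2.03%/365 = 0.0000556164; 1460 periods.
P = 57,890/(1 + 0.0203/365)^1460 ≈ 57,890/1.0845853435 ≈ 53,375.2372.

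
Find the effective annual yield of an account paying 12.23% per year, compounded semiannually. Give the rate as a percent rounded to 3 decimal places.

12.604%

EAR = (1 + 12.23%/2)^2 − 1 = (1 + 0.06115)^2 − 1.
(1 + 0.06115)^2 ≈ 1.126039, so EAR ≈ 12.60393%.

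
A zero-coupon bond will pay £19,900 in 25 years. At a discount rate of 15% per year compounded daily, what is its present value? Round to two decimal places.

Growth factor = (1 + 0.15/365)^9125 ≈ 42.488339055.
P = 19,900/42.488339055 ≈ 468.3638.

£468.36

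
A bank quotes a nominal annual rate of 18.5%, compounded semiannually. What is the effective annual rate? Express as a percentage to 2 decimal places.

One year is 2 periods at 0.0925 each: (1 + 0.0925)^2 ≈ 1.193556.
EAR = 1.193556 − 1 ≈ 19.35563%.

19.36%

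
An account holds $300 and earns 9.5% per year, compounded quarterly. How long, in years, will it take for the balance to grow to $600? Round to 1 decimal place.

(1 + 0.02375)^(4t) = 600/300 = 2.
4t·ln(1 + 0.02375) = ln(2); 4t = 0.69315/0.0234724 ≈ 29.5304.
t ≈ 7.3826 years.

7.4 years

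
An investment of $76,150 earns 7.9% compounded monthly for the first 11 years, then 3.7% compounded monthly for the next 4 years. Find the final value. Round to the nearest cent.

$209,899.62

Phase 1: 76,150·(1 + 0.079/12)^132 ≈ 181,065.1866.
Phase 2: 181,065.1866·(1 + 0.037/12)^48 ≈ 209,899.6197.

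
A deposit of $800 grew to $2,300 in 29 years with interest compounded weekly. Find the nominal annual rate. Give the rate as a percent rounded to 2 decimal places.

(1 + r/52)^1508 = 2,300/800 = 2.875.
1 + r/52 = 2.875^(1/1508) ≈ 1.000701, so r/52 ≈ 0.000700545.
r ≈ 52·0.000700545 = 3.64284%.

3.64%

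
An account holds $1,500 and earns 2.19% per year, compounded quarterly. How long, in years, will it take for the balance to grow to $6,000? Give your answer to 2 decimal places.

(1 + 0.005475)^(4t) = 6,000/1,500 = 4.
4t·ln(1 + 0.005475) = ln(4); 4t = 1.3863/0.00546007 ≈ 253.8970.
t ≈ 63.4742 years.

63.47 years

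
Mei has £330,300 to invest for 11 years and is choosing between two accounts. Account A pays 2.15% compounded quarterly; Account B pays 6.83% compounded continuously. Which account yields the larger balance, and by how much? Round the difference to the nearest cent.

A: (1 + 0.005375)^44 ≈ 1.26600550829, so 330,300 × 1.26600550829 ≈ 418,161.6194.
B: e^(0.0683·11) = e^0.7513 ≈ 2.11975390627, so 330,300 × 2.11975390627 ≈ 700,154.7152.
Difference ≈ 281,993.0959 in favor of B.

Account B, by £281,993.10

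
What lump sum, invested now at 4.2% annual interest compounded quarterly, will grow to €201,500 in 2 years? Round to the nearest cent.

€185,346.55

Periodic rate = 4.2%/4 = 0.0105; 8 periods.
P = 201,500/(1 + 0.0105)^8 ≈ 201,500/1.08715268504 ≈ 185,346.5505.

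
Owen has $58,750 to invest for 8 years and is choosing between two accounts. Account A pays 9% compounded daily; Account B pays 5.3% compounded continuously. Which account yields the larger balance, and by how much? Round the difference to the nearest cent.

Account A, by $30,913.62

A: (1 + 0.09/365)^2920 ≈ 2.05425088258, so 58,750 × 2.05425088258 ≈ 120,687.2394.
B: e^(0.053·8) = e^0.424 ≈ 1.5280615938, so 58,750 × 1.5280615938 ≈ 89,773.6186.
Difference ≈ 30,913.6207 in favor of A.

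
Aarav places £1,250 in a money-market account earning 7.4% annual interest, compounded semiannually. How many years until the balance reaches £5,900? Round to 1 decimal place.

(1 + 0.037)^(2t) = 5,900/1,250 = 4.72.
2t·ln(1 + 0.037) = ln(4.72); 2t = 1.5518/0.0363319 ≈ 42.7120.
t ≈ 21.3560 years.

21.4 years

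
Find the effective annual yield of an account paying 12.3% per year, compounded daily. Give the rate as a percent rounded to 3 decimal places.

13.086%

One year is 365 periods at 0.000336986 each: (1 + 0.000336986)^365 ≈ 1.130861.
EAR = 1.130861 − 1 ≈ 13.08610%.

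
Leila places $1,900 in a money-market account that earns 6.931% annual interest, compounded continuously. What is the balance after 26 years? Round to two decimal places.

A = P·e^(rt) = 1,900·e^(0.06931·26) = 1,900·e^1.80206.
e^1.80206 ≈ 6.0621225832, so A ≈ 11,518.0329.

$11,518.03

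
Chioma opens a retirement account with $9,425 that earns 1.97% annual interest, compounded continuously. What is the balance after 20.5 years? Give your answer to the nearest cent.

A = P·e^(rt) = 9,425·e^(0.0197·20.5) = 9,425·e^0.40385.
e^0.40385 ≈ 1.4975792932, so A ≈ 14,114.6848.

$14,114.68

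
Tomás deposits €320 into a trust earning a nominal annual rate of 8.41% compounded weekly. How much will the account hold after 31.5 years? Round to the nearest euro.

€4,516

Growth factor = (1 + 0.0841/52)^1638 ≈ 14.11178215.
A ≈ 320 × 14.11178215 ≈ 4,515.7703.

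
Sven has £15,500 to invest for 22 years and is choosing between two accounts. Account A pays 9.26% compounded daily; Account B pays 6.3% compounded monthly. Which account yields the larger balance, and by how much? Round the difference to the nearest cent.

Account A, by £57,082.99

A: (1 + 0.0926/365)^8030 ≈ 7.66712437276, so 15,500 × 7.66712437276 ≈ 118,840.4278.
B: (1 + 0.00525)^264 ≈ 3.9843509828, so 15,500 × 3.9843509828 ≈ 61,757.4402.
Difference ≈ 57,082.9875 in favor of A.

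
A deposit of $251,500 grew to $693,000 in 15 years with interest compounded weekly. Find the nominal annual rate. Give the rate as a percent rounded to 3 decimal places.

(1 + r/52)^780 = 693,000/251,500 = 2.75547.
1 + r/52 = 2.75547^(1/780) ≈ 1.0013, so r/52 ≈ 0.00130032.
r ≈ 52·0.00130032 = 6.76164%.

6.762%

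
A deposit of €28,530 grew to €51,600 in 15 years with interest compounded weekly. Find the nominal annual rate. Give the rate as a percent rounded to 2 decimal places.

The 780-period growth factor is 51,600/28,530 = 1.80862.
r/52 = 1.80862^(1/780) − 1 ≈ 0.000759988, so r ≈ 52·0.000759988 = 3.95194%.

3.95%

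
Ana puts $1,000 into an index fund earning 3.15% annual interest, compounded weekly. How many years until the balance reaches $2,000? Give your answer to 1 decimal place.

We need (1 + 0.000605769)^(52t) = 2, so 52t = ln 2 / ln 1.000606 ≈ 1144.5895.
t ≈ 1144.5895/52 = 22.0113 years.

22.0 years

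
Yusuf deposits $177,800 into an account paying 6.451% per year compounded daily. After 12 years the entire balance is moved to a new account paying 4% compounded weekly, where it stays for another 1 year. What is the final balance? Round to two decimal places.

$401,294.49

Phase 1: 177,800·(1 + 0.06451/365)^4380 ≈ 385,565.4362.
Phase 2: 385,565.4362·(1 + 0.04/52)^52 ≈ 401,294.4895.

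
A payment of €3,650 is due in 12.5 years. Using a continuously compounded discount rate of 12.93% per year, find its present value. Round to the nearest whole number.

€725

P = A·e^(−rt) = 3,650·e^(−1.61625).
e^(−1.61625) ≈ 0.1986422124, so P ≈ 725.0441.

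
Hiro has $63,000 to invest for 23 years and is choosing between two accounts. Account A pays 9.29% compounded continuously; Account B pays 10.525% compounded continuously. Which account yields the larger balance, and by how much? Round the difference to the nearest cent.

Account A growth factor: e^(0.0929·23) = e^2.1367 ≈ 8.47143571328; balance ≈ 533,700.4499.
Account B growth factor: e^(0.10525·23) = e^2.42075 ≈ 11.2542968731; balance ≈ 709,020.7030.
Account B is larger by 175,320.2531.

Account B, by $175,320.25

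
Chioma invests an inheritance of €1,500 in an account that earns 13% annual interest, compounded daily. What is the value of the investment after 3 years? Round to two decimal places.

Periodic rate = 13%/365 = 0.000356164; periods = 365·3 = 1095.
A = 1,500·(1 + 0.13/365)^1095 ≈ 1,500·1.476878242 ≈ 2,215.3174.

€2,215.32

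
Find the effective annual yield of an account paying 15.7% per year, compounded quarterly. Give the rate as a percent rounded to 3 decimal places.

One year is 4 periods at 0.03925 each: (1 + 0.03925)^4 ≈ 1.166488.
EAR = 1.166488 − 1 ≈ 16.64876%.

16.649%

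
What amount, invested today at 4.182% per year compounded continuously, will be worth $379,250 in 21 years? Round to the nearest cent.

P = A·e^(−rt) = 379,250·e^(−0.87822).
e^(−0.87822) ≈ 0.415521882754, so P ≈ 157,586.6740.

$157,586.67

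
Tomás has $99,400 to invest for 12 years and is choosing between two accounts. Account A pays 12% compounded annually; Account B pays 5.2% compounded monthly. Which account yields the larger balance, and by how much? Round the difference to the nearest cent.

A: (1 + 0.12)^12 ≈ 3.89597599255, so 99,400 × 3.89597599255 ≈ 387,260.0137.
B: (1 + 0.052/12)^144 ≈ 1.86386426262, so 99,400 × 1.86386426262 ≈ 185,268.1077.
Difference ≈ 201,991.9060 in favor of A.

Account A, by $201,991.91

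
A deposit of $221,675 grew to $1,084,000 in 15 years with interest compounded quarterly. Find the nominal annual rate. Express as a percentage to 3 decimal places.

(1 + r/4)^60 = 1,084,000/221,675 = 4.89004.
1 + r/4 = 4.89004^(1/60) ≈ 1.026806, so r/4 ≈ 0.0268063.
r ≈ 4·0.0268063 = 10.72254%.

10.723%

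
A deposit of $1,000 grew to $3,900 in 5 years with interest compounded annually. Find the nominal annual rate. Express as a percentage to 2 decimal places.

31.28%

The 5-period growth factor is 3,900/1,000 = 3.9.
r = 3.9^(1/5) − 1 ≈ 0.312843, i.e. 31.28434%.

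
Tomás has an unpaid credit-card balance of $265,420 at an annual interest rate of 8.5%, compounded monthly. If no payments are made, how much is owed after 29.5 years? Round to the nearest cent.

$3,229,150.77

Periodic rate = 8.5%/12 = 0.00708333; periods = 12·29.5 = 354.
A = 265,420·(1 + 0.085/12)^354 ≈ 265,420·12.16619234814 ≈ 3,229,150.7730.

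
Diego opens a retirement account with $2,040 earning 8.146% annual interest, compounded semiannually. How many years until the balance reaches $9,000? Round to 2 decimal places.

18.59 years

We need (1 + 0.04073)^(2t) = 4.4118, so 2t = ln 4.4118 / ln 1.04073 ≈ 37.1790.
t ≈ 37.1790/2 = 18.5895 years.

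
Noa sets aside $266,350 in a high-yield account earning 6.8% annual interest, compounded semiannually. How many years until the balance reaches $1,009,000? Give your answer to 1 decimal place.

19.9 years

(1 + 0.034)^(2t) = 1,009,000/266,350 = 3.7882.
2t·ln(1 + 0.034) = ln(3.7882); 2t = 1.3319/0.0334348 ≈ 39.8359.
t ≈ 19.9179 years.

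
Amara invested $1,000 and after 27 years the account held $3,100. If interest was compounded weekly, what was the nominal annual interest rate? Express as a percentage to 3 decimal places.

The 1404-period growth factor is 3,100/1,000 = 3.1.
r/52 = 3.1^(1/1404) − 1 ≈ 0.000806167, so r ≈ 52·0.000806167 = 4.19207%.

4.192%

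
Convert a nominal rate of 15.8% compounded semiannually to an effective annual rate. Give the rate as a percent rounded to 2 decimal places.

16.42%

One year is 2 periods at 0.079 each: (1 + 0.079)^2 ≈ 1.164241.
EAR = 1.164241 − 1 ≈ 16.42410%.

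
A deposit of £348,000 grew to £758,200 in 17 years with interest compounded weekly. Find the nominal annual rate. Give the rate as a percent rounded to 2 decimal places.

The 884-period growth factor is 758,200/348,000 = 2.17874.
r/52 = 2.17874^(1/884) − 1 ≈ 0.000881321, so r ≈ 52·0.000881321 = 4.58287%.

4.58%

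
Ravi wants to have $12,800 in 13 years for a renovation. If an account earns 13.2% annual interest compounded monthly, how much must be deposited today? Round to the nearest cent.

Periodic rate = 13.2%/12 = 0.011; 156 periods.
P = 12,800/(1 + 0.011)^156 ≈ 12,800/5.5103637977 ≈ 2,322.8956.

$2,322.90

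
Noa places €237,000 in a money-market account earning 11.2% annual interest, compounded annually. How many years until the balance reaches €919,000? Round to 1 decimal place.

12.8 years

(1 + 0.112)^t = 919,000/237,000 = 3.8776.
t·ln(1 + 0.112) = ln(3.8776); t = 1.3552/0.10616 ≈ 12.7659.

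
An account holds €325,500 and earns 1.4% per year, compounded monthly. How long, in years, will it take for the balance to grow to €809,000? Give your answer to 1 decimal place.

65.1 years

(1 + 0.00116667)^(12t) = 809,000/325,500 = 2.4854.
12t·ln(1 + 0.00116667) = ln(2.4854); 12t = 0.91044/0.00116599 ≈ 780.8292.
t ≈ 65.0691 years.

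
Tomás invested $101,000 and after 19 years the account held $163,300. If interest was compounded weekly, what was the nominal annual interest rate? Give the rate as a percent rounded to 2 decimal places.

2.53%

The 988-period growth factor is 163,300/101,000 = 1.61683.
r/52 = 1.61683^(1/988) − 1 ≈ 0.000486422, so r ≈ 52·0.000486422 = 2.52940%.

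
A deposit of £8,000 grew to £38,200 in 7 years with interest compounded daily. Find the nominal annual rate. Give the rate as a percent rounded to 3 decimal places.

22.341%

The 2555-period growth factor is 38,200/8,000 = 4.775.
r/365 = 4.775^(1/2555) − 1 ≈ 0.000612083, so r ≈ 365·0.000612083 = 22.34103%.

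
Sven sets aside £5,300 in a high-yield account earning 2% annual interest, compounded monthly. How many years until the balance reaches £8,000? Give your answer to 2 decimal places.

We need (1 + 0.00166667)^(12t) = 1.5094, so 12t = ln 1.5094 / ln 1.001667 ≈ 247.2466.
t ≈ 247.2466/12 = 20.6039 years.

20.60 years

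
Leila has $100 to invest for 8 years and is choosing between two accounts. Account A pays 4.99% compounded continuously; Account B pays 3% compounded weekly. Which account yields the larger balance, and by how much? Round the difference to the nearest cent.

Account A, by $21.95

A: e^(0.0499·8) = e^0.3992 ≈ 1.49063172, so 100 × 1.49063172 ≈ 149.0632.
B: (1 + 0.03/52)^416 ≈ 1.27116118, so 100 × 1.27116118 ≈ 127.1161.
Difference ≈ 21.9471 in favor of A.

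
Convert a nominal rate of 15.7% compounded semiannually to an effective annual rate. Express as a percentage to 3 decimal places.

One year is 2 periods at 0.0785 each: (1 + 0.0785)^2 ≈ 1.163162.
EAR = 1.163162 − 1 ≈ 16.31623%.

16.316%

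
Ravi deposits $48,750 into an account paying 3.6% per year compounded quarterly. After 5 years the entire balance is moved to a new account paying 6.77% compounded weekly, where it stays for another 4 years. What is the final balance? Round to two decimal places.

After 5 years at 3.6%: 48,750 × 1.1962537845 ≈ 58,317.3720.
Then 4 years at 6.77%: 58,317.3720 × 1.3107819565 ≈ 76,441.3590.

$76,441.36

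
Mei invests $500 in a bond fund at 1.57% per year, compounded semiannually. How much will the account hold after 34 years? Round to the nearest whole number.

Periodic rate = 1.57%/2 = 0.00785; periods = 2·34 = 68.
A = 500·(1 + 0.00785)^68 ≈ 500·1.70184973 ≈ 850.9249.

$851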